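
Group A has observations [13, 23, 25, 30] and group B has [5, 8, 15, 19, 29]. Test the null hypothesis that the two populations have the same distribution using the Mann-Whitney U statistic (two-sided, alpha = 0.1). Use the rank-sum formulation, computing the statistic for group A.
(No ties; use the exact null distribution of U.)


Step 1: Combine and sort all 9 observations; assign midranks.
sorted (value, group): (5,Y), (8,Y), (13,X), (15,Y), (19,Y), (23,X), (25,X), (29,Y), (30,X)
ranks: 5->1, 8->2, 13->3, 15->4, 19->5, 23->6, 25->7, 29->8, 30->9
Step 2: Rank sum for X: R1 = 3 + 6 + 7 + 9 = 25.
Step 3: U_X = R1 - n1(n1+1)/2 = 25 - 4*5/2 = 25 - 10 = 15.
       U_Y = n1*n2 - U_X = 20 - 15 = 5.
Step 4: No ties, so the exact null distribution of U (based on enumerating the C(9,4) = 126 equally likely rank assignments) gives the two-sided p-value.
Step 5: p-value = 0.285714; compare to alpha = 0.1. fail to reject H0.

U_X = 15, p = 0.285714, fail to reject H0 at alpha = 0.1.


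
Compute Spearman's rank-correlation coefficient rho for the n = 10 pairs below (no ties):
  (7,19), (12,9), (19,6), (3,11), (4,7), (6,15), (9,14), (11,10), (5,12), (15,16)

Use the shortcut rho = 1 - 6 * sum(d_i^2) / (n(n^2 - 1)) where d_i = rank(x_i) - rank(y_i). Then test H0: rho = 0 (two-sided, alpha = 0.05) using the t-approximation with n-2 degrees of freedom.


Step 1: Rank x and y separately (midranks; no ties here).
rank(x): 7->5, 12->8, 19->10, 3->1, 4->2, 6->4, 9->6, 11->7, 5->3, 15->9
rank(y): 19->10, 9->3, 6->1, 11->5, 7->2, 15->8, 14->7, 10->4, 12->6, 16->9
Step 2: d_i = R_x(i) - R_y(i); compute d_i^2.
  (5-10)^2=25, (8-3)^2=25, (10-1)^2=81, (1-5)^2=16, (2-2)^2=0, (4-8)^2=16, (6-7)^2=1, (7-4)^2=9, (3-6)^2=9, (9-9)^2=0
sum(d^2) = 182.
Step 3: rho = 1 - 6*182 / (10*(10^2 - 1)) = 1 - 1092/990 = -0.103030.
Step 4: Under H0, t = rho * sqrt((n-2)/(1-rho^2)) = -0.2930 ~ t(8).
Step 5: Two-sided p-value from the t-distribution with 8 df = 0.776998.
Step 6: alpha = 0.05. fail to reject H0.

rho = -0.1030, p = 0.776998, fail to reject H0 at alpha = 0.05.


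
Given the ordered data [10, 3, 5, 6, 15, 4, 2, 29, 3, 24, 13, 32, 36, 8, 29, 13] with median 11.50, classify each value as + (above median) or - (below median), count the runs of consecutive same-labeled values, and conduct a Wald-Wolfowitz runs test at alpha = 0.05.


Step 1: Compute median = 11.50; label A = above, B = below.
Labels in order: BBBBABBABAAAABAA  (n_A = 8, n_B = 8)
Step 2: Count runs R = 8.
Step 3: Under H0 (random ordering), E[R] = 2*n_A*n_B/(n_A+n_B) + 1 = 2*8*8/16 + 1 = 9.0000.
        Var[R] = 2*n_A*n_B*(2*n_A*n_B - n_A - n_B) / ((n_A+n_B)^2 * (n_A+n_B-1)) = 14336/3840 = 3.7333.
        SD[R] = 1.9322.
Step 4: Continuity-corrected z = (R + 0.5 - E[R]) / SD[R] = (8 + 0.5 - 9.0000) / 1.9322 = -0.2588.
Step 5: Two-sided p-value via normal approximation = 2*(1 - Phi(|z|)) = 0.795809.
Step 6: alpha = 0.05. fail to reject H0.

R = 8, z = -0.2588, p = 0.795809, fail to reject H0.


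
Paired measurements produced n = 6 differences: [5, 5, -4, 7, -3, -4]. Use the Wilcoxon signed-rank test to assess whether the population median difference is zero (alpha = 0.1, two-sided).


Step 1: Drop any zero differences (none here) and take |d_i|.
|d| = [5, 5, 4, 7, 3, 4]
Step 2: Midrank |d_i| (ties get averaged ranks).
ranks: |5|->4.5, |5|->4.5, |4|->2.5, |7|->6, |3|->1, |4|->2.5
Step 3: Attach original signs; sum ranks with positive sign and with negative sign.
W+ = 4.5 + 4.5 + 6 = 15
W- = 2.5 + 1 + 2.5 = 6
(Check: W+ + W- = 21 should equal n(n+1)/2 = 21.)
Step 4: Test statistic W = min(W+, W-) = 6.
Step 5: Ties in |d|, so use the tie-corrected normal approximation.
        E[W] = n(n+1)/4 = 6*7/4 = 10.5.
        Tie groups: |d|=4 (t=2), |d|=5 (t=2); sum(t^3 - t) = 12.
        Var[W] = n(n+1)(2n+1)/24 - sum(t^3-t)/48 = 546/24 - 12/48 = 22.5.
        z = (W - E[W]) / sqrt(Var[W]) = (6 - 10.5) / 4.7434 = -0.9487.
        Two-sided p = 2*Phi(z) = 0.342782.
Step 6: alpha = 0.1. fail to reject H0.

W+ = 15, W- = 6, W = min = 6, p = 0.342782, fail to reject H0.


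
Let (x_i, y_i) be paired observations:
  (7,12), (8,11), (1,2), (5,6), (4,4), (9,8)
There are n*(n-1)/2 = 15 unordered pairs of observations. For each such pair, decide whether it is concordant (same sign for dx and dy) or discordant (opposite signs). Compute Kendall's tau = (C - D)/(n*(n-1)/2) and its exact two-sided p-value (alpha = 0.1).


Step 1: Enumerate the 15 unordered pairs (i,j) with i<j and classify each by sign(x_j-x_i) * sign(y_j-y_i).
  (1,2):dx=+1,dy=-1->D; (1,3):dx=-6,dy=-10->C; (1,4):dx=-2,dy=-6->C; (1,5):dx=-3,dy=-8->C
  (1,6):dx=+2,dy=-4->D; (2,3):dx=-7,dy=-9->C; (2,4):dx=-3,dy=-5->C; (2,5):dx=-4,dy=-7->C
  (2,6):dx=+1,dy=-3->D; (3,4):dx=+4,dy=+4->C; (3,5):dx=+3,dy=+2->C; (3,6):dx=+8,dy=+6->C
  (4,5):dx=-1,dy=-2->C; (4,6):dx=+4,dy=+2->C; (5,6):dx=+5,dy=+4->C
Step 2: C = 12, D = 3, total pairs = 15.
Step 3: tau = (C - D)/(n(n-1)/2) = (12 - 3)/15 = 0.600000.
Step 4: Exact two-sided p-value (enumerate n! = 720 permutations of y under H0): p = 0.136111.
Step 5: alpha = 0.1. fail to reject H0.

tau_b = 0.6000 (C=12, D=3), p = 0.136111, fail to reject H0.


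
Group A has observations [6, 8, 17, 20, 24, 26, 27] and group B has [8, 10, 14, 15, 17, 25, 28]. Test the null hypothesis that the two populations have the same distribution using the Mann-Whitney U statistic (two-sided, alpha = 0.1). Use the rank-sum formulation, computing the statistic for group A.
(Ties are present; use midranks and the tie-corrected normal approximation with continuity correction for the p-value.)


Step 1: Combine and sort all 14 observations; assign midranks.
sorted (value, group): (6,X), (8,X), (8,Y), (10,Y), (14,Y), (15,Y), (17,X), (17,Y), (20,X), (24,X), (25,Y), (26,X), (27,X), (28,Y)
ranks: 6->1, 8->2.5, 8->2.5, 10->4, 14->5, 15->6, 17->7.5, 17->7.5, 20->9, 24->10, 25->11, 26->12, 27->13, 28->14
Step 2: Rank sum for X: R1 = 1 + 2.5 + 7.5 + 9 + 10 + 12 + 13 = 55.
Step 3: U_X = R1 - n1(n1+1)/2 = 55 - 7*8/2 = 55 - 28 = 27.
       U_Y = n1*n2 - U_X = 49 - 27 = 22.
Step 4: Ties are present, so use the tie-corrected normal approximation (with continuity correction) for the p-value.
Step 5: p-value = 0.797863; compare to alpha = 0.1. fail to reject H0.

U_X = 27, p = 0.797863, fail to reject H0 at alpha = 0.1.


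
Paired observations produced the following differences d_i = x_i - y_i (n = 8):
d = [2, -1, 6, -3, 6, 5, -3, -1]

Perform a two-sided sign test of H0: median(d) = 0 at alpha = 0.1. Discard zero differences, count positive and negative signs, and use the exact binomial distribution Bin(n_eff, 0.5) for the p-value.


Step 1: Discard zero differences. Original n = 8; n_eff = number of nonzero differences = 8.
Nonzero differences (with sign): +2, -1, +6, -3, +6, +5, -3, -1
Step 2: Count signs: positive = 4, negative = 4.
Step 3: Under H0: P(positive) = 0.5, so the number of positives S ~ Bin(8, 0.5).
Step 4: Two-sided exact p-value = sum of Bin(8,0.5) probabilities at or below the observed probability = 1.000000.
Step 5: alpha = 0.1. fail to reject H0.

n_eff = 8, pos = 4, neg = 4, p = 1.000000, fail to reject H0.


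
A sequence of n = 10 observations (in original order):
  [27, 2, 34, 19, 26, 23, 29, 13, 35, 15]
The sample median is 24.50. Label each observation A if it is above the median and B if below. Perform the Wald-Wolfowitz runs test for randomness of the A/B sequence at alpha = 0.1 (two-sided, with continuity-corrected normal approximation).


Step 1: Compute median = 24.50; label A = above, B = below.
Labels in order: ABABABABAB  (n_A = 5, n_B = 5)
Step 2: Count runs R = 10.
Step 3: Under H0 (random ordering), E[R] = 2*n_A*n_B/(n_A+n_B) + 1 = 2*5*5/10 + 1 = 6.0000.
        Var[R] = 2*n_A*n_B*(2*n_A*n_B - n_A - n_B) / ((n_A+n_B)^2 * (n_A+n_B-1)) = 2000/900 = 2.2222.
        SD[R] = 1.4907.
Step 4: Continuity-corrected z = (R - 0.5 - E[R]) / SD[R] = (10 - 0.5 - 6.0000) / 1.4907 = 2.3479.
Step 5: Two-sided p-value via normal approximation = 2*(1 - Phi(|z|)) = 0.018881.
Step 6: alpha = 0.1. reject H0.

R = 10, z = 2.3479, p = 0.018881, reject H0.


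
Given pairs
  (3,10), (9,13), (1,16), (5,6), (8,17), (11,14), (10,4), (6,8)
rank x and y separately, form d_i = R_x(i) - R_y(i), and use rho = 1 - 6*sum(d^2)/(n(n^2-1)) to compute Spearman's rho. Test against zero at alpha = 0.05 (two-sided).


Step 1: Rank x and y separately (midranks; no ties here).
rank(x): 3->2, 9->6, 1->1, 5->3, 8->5, 11->8, 10->7, 6->4
rank(y): 10->4, 13->5, 16->7, 6->2, 17->8, 14->6, 4->1, 8->3
Step 2: d_i = R_x(i) - R_y(i); compute d_i^2.
  (2-4)^2=4, (6-5)^2=1, (1-7)^2=36, (3-2)^2=1, (5-8)^2=9, (8-6)^2=4, (7-1)^2=36, (4-3)^2=1
sum(d^2) = 92.
Step 3: rho = 1 - 6*92 / (8*(8^2 - 1)) = 1 - 552/504 = -0.095238.
Step 4: Under H0, t = rho * sqrt((n-2)/(1-rho^2)) = -0.2343 ~ t(6).
Step 5: Two-sided p-value from the t-distribution with 6 df = 0.822505.
Step 6: alpha = 0.05. fail to reject H0.

rho = -0.0952, p = 0.822505, fail to reject H0 at alpha = 0.05.


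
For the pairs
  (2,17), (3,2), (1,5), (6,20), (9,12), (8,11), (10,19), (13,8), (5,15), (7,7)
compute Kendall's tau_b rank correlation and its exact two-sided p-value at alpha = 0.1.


Step 1: Enumerate the 45 unordered pairs (i,j) with i<j and classify each by sign(x_j-x_i) * sign(y_j-y_i).
  (1,2):dx=+1,dy=-15->D; (1,3):dx=-1,dy=-12->C; (1,4):dx=+4,dy=+3->C; (1,5):dx=+7,dy=-5->D
  (1,6):dx=+6,dy=-6->D; (1,7):dx=+8,dy=+2->C; (1,8):dx=+11,dy=-9->D; (1,9):dx=+3,dy=-2->D
  (1,10):dx=+5,dy=-10->D; (2,3):dx=-2,dy=+3->D; (2,4):dx=+3,dy=+18->C; (2,5):dx=+6,dy=+10->C
  (2,6):dx=+5,dy=+9->C; (2,7):dx=+7,dy=+17->C; (2,8):dx=+10,dy=+6->C; (2,9):dx=+2,dy=+13->C
  (2,10):dx=+4,dy=+5->C; (3,4):dx=+5,dy=+15->C; (3,5):dx=+8,dy=+7->C; (3,6):dx=+7,dy=+6->C
  (3,7):dx=+9,dy=+14->C; (3,8):dx=+12,dy=+3->C; (3,9):dx=+4,dy=+10->C; (3,10):dx=+6,dy=+2->C
  (4,5):dx=+3,dy=-8->D; (4,6):dx=+2,dy=-9->D; (4,7):dx=+4,dy=-1->D; (4,8):dx=+7,dy=-12->D
  (4,9):dx=-1,dy=-5->C; (4,10):dx=+1,dy=-13->D; (5,6):dx=-1,dy=-1->C; (5,7):dx=+1,dy=+7->C
  (5,8):dx=+4,dy=-4->D; (5,9):dx=-4,dy=+3->D; (5,10):dx=-2,dy=-5->C; (6,7):dx=+2,dy=+8->C
  (6,8):dx=+5,dy=-3->D; (6,9):dx=-3,dy=+4->D; (6,10):dx=-1,dy=-4->C; (7,8):dx=+3,dy=-11->D
  (7,9):dx=-5,dy=-4->C; (7,10):dx=-3,dy=-12->C; (8,9):dx=-8,dy=+7->D; (8,10):dx=-6,dy=-1->C
  (9,10):dx=+2,dy=-8->D
Step 2: C = 26, D = 19, total pairs = 45.
Step 3: tau = (C - D)/(n(n-1)/2) = (26 - 19)/45 = 0.155556.
Step 4: Exact two-sided p-value (enumerate n! = 3628800 permutations of y under H0): p = 0.600654.
Step 5: alpha = 0.1. fail to reject H0.

tau_b = 0.1556 (C=26, D=19), p = 0.600654, fail to reject H0.


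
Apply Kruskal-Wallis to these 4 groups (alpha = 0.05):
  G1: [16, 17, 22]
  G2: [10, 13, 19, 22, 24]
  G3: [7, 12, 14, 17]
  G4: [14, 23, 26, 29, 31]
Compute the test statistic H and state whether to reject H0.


Step 1: Combine all N = 17 observations and assign midranks.
sorted (value, group, rank): (7,G3,1), (10,G2,2), (12,G3,3), (13,G2,4), (14,G3,5.5), (14,G4,5.5), (16,G1,7), (17,G1,8.5), (17,G3,8.5), (19,G2,10), (22,G1,11.5), (22,G2,11.5), (23,G4,13), (24,G2,14), (26,G4,15), (29,G4,16), (31,G4,17)
Step 2: Sum ranks within each group.
R_1 = 27 (n_1 = 3)
R_2 = 41.5 (n_2 = 5)
R_3 = 18 (n_3 = 4)
R_4 = 66.5 (n_4 = 5)
Step 3: H = 12/(N(N+1)) * sum(R_i^2/n_i) - 3(N+1)
     = 12/(17*18) * (27^2/3 + 41.5^2/5 + 18^2/4 + 66.5^2/5) - 3*18
     = 0.039216 * 1552.9 - 54
     = 6.898039.
Step 4: Ties present; correction factor C = 1 - 18/(17^3 - 17) = 0.996324. Corrected H = 6.898039 / 0.996324 = 6.923493.
Step 5: Under H0, H ~ chi^2(3); p-value = 0.074377.
Step 6: alpha = 0.05. fail to reject H0.

H = 6.9235, df = 3, p = 0.074377, fail to reject H0.


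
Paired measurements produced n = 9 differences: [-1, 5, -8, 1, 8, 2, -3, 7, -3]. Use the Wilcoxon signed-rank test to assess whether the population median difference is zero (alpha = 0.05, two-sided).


Step 1: Drop any zero differences (none here) and take |d_i|.
|d| = [1, 5, 8, 1, 8, 2, 3, 7, 3]
Step 2: Midrank |d_i| (ties get averaged ranks).
ranks: |1|->1.5, |5|->6, |8|->8.5, |1|->1.5, |8|->8.5, |2|->3, |3|->4.5, |7|->7, |3|->4.5
Step 3: Attach original signs; sum ranks with positive sign and with negative sign.
W+ = 6 + 1.5 + 8.5 + 3 + 7 = 26
W- = 1.5 + 8.5 + 4.5 + 4.5 = 19
(Check: W+ + W- = 45 should equal n(n+1)/2 = 45.)
Step 4: Test statistic W = min(W+, W-) = 19.
Step 5: Ties in |d|, so use the tie-corrected normal approximation.
        E[W] = n(n+1)/4 = 9*10/4 = 22.5.
        Tie groups: |d|=1 (t=2), |d|=3 (t=2), |d|=8 (t=2); sum(t^3 - t) = 18.
        Var[W] = n(n+1)(2n+1)/24 - sum(t^3-t)/48 = 1710/24 - 18/48 = 70.875.
        z = (W - E[W]) / sqrt(Var[W]) = (19 - 22.5) / 8.4187 = -0.4157.
        Two-sided p = 2*Phi(z) = 0.677600.
Step 6: alpha = 0.05. fail to reject H0.

W+ = 26, W- = 19, W = min = 19, p = 0.677600, fail to reject H0.


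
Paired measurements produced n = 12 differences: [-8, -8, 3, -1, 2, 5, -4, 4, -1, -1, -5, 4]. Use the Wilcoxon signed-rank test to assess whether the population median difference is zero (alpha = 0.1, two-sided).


Step 1: Drop any zero differences (none here) and take |d_i|.
|d| = [8, 8, 3, 1, 2, 5, 4, 4, 1, 1, 5, 4]
Step 2: Midrank |d_i| (ties get averaged ranks).
ranks: |8|->11.5, |8|->11.5, |3|->5, |1|->2, |2|->4, |5|->9.5, |4|->7, |4|->7, |1|->2, |1|->2, |5|->9.5, |4|->7
Step 3: Attach original signs; sum ranks with positive sign and with negative sign.
W+ = 5 + 4 + 9.5 + 7 + 7 = 32.5
W- = 11.5 + 11.5 + 2 + 7 + 2 + 2 + 9.5 = 45.5
(Check: W+ + W- = 78 should equal n(n+1)/2 = 78.)
Step 4: Test statistic W = min(W+, W-) = 32.5.
Step 5: Ties in |d|, so use the tie-corrected normal approximation.
        E[W] = n(n+1)/4 = 12*13/4 = 39.
        Tie groups: |d|=1 (t=3), |d|=4 (t=3), |d|=5 (t=2), |d|=8 (t=2); sum(t^3 - t) = 60.
        Var[W] = n(n+1)(2n+1)/24 - sum(t^3-t)/48 = 3900/24 - 60/48 = 161.25.
        z = (W - E[W]) / sqrt(Var[W]) = (32.5 - 39) / 12.6984 = -0.5119.
        Two-sided p = 2*Phi(z) = 0.608739.
Step 6: alpha = 0.1. fail to reject H0.

W+ = 32.5, W- = 45.5, W = min = 32.5, p = 0.608739, fail to reject H0.


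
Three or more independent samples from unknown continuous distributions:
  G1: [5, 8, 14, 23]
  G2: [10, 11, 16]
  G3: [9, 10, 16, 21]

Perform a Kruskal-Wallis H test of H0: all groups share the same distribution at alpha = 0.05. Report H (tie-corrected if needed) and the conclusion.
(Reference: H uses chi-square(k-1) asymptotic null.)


Step 1: Combine all N = 11 observations and assign midranks.
sorted (value, group, rank): (5,G1,1), (8,G1,2), (9,G3,3), (10,G2,4.5), (10,G3,4.5), (11,G2,6), (14,G1,7), (16,G2,8.5), (16,G3,8.5), (21,G3,10), (23,G1,11)
Step 2: Sum ranks within each group.
R_1 = 21 (n_1 = 4)
R_2 = 19 (n_2 = 3)
R_3 = 26 (n_3 = 4)
Step 3: H = 12/(N(N+1)) * sum(R_i^2/n_i) - 3(N+1)
     = 12/(11*12) * (21^2/4 + 19^2/3 + 26^2/4) - 3*12
     = 0.090909 * 399.583 - 36
     = 0.325758.
Step 4: Ties present; correction factor C = 1 - 12/(11^3 - 11) = 0.990909. Corrected H = 0.325758 / 0.990909 = 0.328746.
Step 5: Under H0, H ~ chi^2(2); p-value = 0.848425.
Step 6: alpha = 0.05. fail to reject H0.

H = 0.3287, df = 2, p = 0.848425, fail to reject H0.


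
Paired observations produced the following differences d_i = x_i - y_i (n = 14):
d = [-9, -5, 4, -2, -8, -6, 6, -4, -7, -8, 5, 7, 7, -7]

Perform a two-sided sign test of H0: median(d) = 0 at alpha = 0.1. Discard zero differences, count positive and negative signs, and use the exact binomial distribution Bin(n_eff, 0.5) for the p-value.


Step 1: Discard zero differences. Original n = 14; n_eff = number of nonzero differences = 14.
Nonzero differences (with sign): -9, -5, +4, -2, -8, -6, +6, -4, -7, -8, +5, +7, +7, -7
Step 2: Count signs: positive = 5, negative = 9.
Step 3: Under H0: P(positive) = 0.5, so the number of positives S ~ Bin(14, 0.5).
Step 4: Two-sided exact p-value = sum of Bin(14,0.5) probabilities at or below the observed probability = 0.423950.
Step 5: alpha = 0.1. fail to reject H0.

n_eff = 14, pos = 5, neg = 9, p = 0.423950, fail to reject H0.


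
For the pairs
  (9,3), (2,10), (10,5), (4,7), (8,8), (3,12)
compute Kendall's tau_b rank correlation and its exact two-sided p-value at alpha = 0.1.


Step 1: Enumerate the 15 unordered pairs (i,j) with i<j and classify each by sign(x_j-x_i) * sign(y_j-y_i).
  (1,2):dx=-7,dy=+7->D; (1,3):dx=+1,dy=+2->C; (1,4):dx=-5,dy=+4->D; (1,5):dx=-1,dy=+5->D
  (1,6):dx=-6,dy=+9->D; (2,3):dx=+8,dy=-5->D; (2,4):dx=+2,dy=-3->D; (2,5):dx=+6,dy=-2->D
  (2,6):dx=+1,dy=+2->C; (3,4):dx=-6,dy=+2->D; (3,5):dx=-2,dy=+3->D; (3,6):dx=-7,dy=+7->D
  (4,5):dx=+4,dy=+1->C; (4,6):dx=-1,dy=+5->D; (5,6):dx=-5,dy=+4->D
Step 2: C = 3, D = 12, total pairs = 15.
Step 3: tau = (C - D)/(n(n-1)/2) = (3 - 12)/15 = -0.600000.
Step 4: Exact two-sided p-value (enumerate n! = 720 permutations of y under H0): p = 0.136111.
Step 5: alpha = 0.1. fail to reject H0.

tau_b = -0.6000 (C=3, D=12), p = 0.136111, fail to reject H0.


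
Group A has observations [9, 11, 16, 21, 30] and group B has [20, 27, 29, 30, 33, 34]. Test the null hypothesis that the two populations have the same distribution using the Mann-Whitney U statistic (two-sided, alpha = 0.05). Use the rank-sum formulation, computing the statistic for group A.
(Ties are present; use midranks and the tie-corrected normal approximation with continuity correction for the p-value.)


Step 1: Combine and sort all 11 observations; assign midranks.
sorted (value, group): (9,X), (11,X), (16,X), (20,Y), (21,X), (27,Y), (29,Y), (30,X), (30,Y), (33,Y), (34,Y)
ranks: 9->1, 11->2, 16->3, 20->4, 21->5, 27->6, 29->7, 30->8.5, 30->8.5, 33->10, 34->11
Step 2: Rank sum for X: R1 = 1 + 2 + 3 + 5 + 8.5 = 19.5.
Step 3: U_X = R1 - n1(n1+1)/2 = 19.5 - 5*6/2 = 19.5 - 15 = 4.5.
       U_Y = n1*n2 - U_X = 30 - 4.5 = 25.5.
Step 4: Ties are present, so use the tie-corrected normal approximation (with continuity correction) for the p-value.
Step 5: p-value = 0.067264; compare to alpha = 0.05. fail to reject H0.

U_X = 4.5, p = 0.067264, fail to reject H0 at alpha = 0.05.


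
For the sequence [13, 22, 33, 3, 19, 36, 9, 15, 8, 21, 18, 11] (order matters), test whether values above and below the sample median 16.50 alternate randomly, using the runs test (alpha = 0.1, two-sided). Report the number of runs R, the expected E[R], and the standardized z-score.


Step 1: Compute median = 16.50; label A = above, B = below.
Labels in order: BAABAABBBAAB  (n_A = 6, n_B = 6)
Step 2: Count runs R = 7.
Step 3: Under H0 (random ordering), E[R] = 2*n_A*n_B/(n_A+n_B) + 1 = 2*6*6/12 + 1 = 7.0000.
        Var[R] = 2*n_A*n_B*(2*n_A*n_B - n_A - n_B) / ((n_A+n_B)^2 * (n_A+n_B-1)) = 4320/1584 = 2.7273.
        SD[R] = 1.6514.
Step 4: R = E[R], so z = 0 with no continuity correction.
Step 5: Two-sided p-value via normal approximation = 2*(1 - Phi(|z|)) = 1.000000.
Step 6: alpha = 0.1. fail to reject H0.

R = 7, z = 0.0000, p = 1.000000, fail to reject H0.


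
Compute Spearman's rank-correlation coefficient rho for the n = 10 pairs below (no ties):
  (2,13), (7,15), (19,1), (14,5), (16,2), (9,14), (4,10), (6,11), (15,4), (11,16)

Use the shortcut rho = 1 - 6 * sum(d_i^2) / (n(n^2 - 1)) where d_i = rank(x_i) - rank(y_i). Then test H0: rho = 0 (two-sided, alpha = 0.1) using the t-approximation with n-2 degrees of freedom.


Step 1: Rank x and y separately (midranks; no ties here).
rank(x): 2->1, 7->4, 19->10, 14->7, 16->9, 9->5, 4->2, 6->3, 15->8, 11->6
rank(y): 13->7, 15->9, 1->1, 5->4, 2->2, 14->8, 10->5, 11->6, 4->3, 16->10
Step 2: d_i = R_x(i) - R_y(i); compute d_i^2.
  (1-7)^2=36, (4-9)^2=25, (10-1)^2=81, (7-4)^2=9, (9-2)^2=49, (5-8)^2=9, (2-5)^2=9, (3-6)^2=9, (8-3)^2=25, (6-10)^2=16
sum(d^2) = 268.
Step 3: rho = 1 - 6*268 / (10*(10^2 - 1)) = 1 - 1608/990 = -0.624242.
Step 4: Under H0, t = rho * sqrt((n-2)/(1-rho^2)) = -2.2601 ~ t(8).
Step 5: Two-sided p-value from the t-distribution with 8 df = 0.053718.
Step 6: alpha = 0.1. reject H0.

rho = -0.6242, p = 0.053718, reject H0 at alpha = 0.1.


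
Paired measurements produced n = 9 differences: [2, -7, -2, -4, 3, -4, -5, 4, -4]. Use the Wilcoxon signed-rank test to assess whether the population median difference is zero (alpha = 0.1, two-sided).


Step 1: Drop any zero differences (none here) and take |d_i|.
|d| = [2, 7, 2, 4, 3, 4, 5, 4, 4]
Step 2: Midrank |d_i| (ties get averaged ranks).
ranks: |2|->1.5, |7|->9, |2|->1.5, |4|->5.5, |3|->3, |4|->5.5, |5|->8, |4|->5.5, |4|->5.5
Step 3: Attach original signs; sum ranks with positive sign and with negative sign.
W+ = 1.5 + 3 + 5.5 = 10
W- = 9 + 1.5 + 5.5 + 5.5 + 8 + 5.5 = 35
(Check: W+ + W- = 45 should equal n(n+1)/2 = 45.)
Step 4: Test statistic W = min(W+, W-) = 10.
Step 5: Ties in |d|, so use the tie-corrected normal approximation.
        E[W] = n(n+1)/4 = 9*10/4 = 22.5.
        Tie groups: |d|=2 (t=2), |d|=4 (t=4); sum(t^3 - t) = 66.
        Var[W] = n(n+1)(2n+1)/24 - sum(t^3-t)/48 = 1710/24 - 66/48 = 69.875.
        z = (W - E[W]) / sqrt(Var[W]) = (10 - 22.5) / 8.3591 = -1.4954.
        Two-sided p = 2*Phi(z) = 0.134818.
Step 6: alpha = 0.1. fail to reject H0.

W+ = 10, W- = 35, W = min = 10, p = 0.134818, fail to reject H0.


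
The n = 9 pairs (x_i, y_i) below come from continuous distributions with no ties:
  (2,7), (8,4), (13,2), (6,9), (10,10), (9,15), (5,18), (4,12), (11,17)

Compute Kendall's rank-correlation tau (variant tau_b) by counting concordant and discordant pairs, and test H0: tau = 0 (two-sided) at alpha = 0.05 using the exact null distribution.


Step 1: Enumerate the 36 unordered pairs (i,j) with i<j and classify each by sign(x_j-x_i) * sign(y_j-y_i).
  (1,2):dx=+6,dy=-3->D; (1,3):dx=+11,dy=-5->D; (1,4):dx=+4,dy=+2->C; (1,5):dx=+8,dy=+3->C
  (1,6):dx=+7,dy=+8->C; (1,7):dx=+3,dy=+11->C; (1,8):dx=+2,dy=+5->C; (1,9):dx=+9,dy=+10->C
  (2,3):dx=+5,dy=-2->D; (2,4):dx=-2,dy=+5->D; (2,5):dx=+2,dy=+6->C; (2,6):dx=+1,dy=+11->C
  (2,7):dx=-3,dy=+14->D; (2,8):dx=-4,dy=+8->D; (2,9):dx=+3,dy=+13->C; (3,4):dx=-7,dy=+7->D
  (3,5):dx=-3,dy=+8->D; (3,6):dx=-4,dy=+13->D; (3,7):dx=-8,dy=+16->D; (3,8):dx=-9,dy=+10->D
  (3,9):dx=-2,dy=+15->D; (4,5):dx=+4,dy=+1->C; (4,6):dx=+3,dy=+6->C; (4,7):dx=-1,dy=+9->D
  (4,8):dx=-2,dy=+3->D; (4,9):dx=+5,dy=+8->C; (5,6):dx=-1,dy=+5->D; (5,7):dx=-5,dy=+8->D
  (5,8):dx=-6,dy=+2->D; (5,9):dx=+1,dy=+7->C; (6,7):dx=-4,dy=+3->D; (6,8):dx=-5,dy=-3->C
  (6,9):dx=+2,dy=+2->C; (7,8):dx=-1,dy=-6->C; (7,9):dx=+6,dy=-1->D; (8,9):dx=+7,dy=+5->C
Step 2: C = 17, D = 19, total pairs = 36.
Step 3: tau = (C - D)/(n(n-1)/2) = (17 - 19)/36 = -0.055556.
Step 4: Exact two-sided p-value (enumerate n! = 362880 permutations of y under H0): p = 0.919455.
Step 5: alpha = 0.05. fail to reject H0.

tau_b = -0.0556 (C=17, D=19), p = 0.919455, fail to reject H0.


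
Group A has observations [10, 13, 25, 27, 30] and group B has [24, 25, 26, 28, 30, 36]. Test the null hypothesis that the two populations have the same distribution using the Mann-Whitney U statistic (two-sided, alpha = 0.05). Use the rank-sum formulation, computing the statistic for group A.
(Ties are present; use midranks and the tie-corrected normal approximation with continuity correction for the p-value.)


Step 1: Combine and sort all 11 observations; assign midranks.
sorted (value, group): (10,X), (13,X), (24,Y), (25,X), (25,Y), (26,Y), (27,X), (28,Y), (30,X), (30,Y), (36,Y)
ranks: 10->1, 13->2, 24->3, 25->4.5, 25->4.5, 26->6, 27->7, 28->8, 30->9.5, 30->9.5, 36->11
Step 2: Rank sum for X: R1 = 1 + 2 + 4.5 + 7 + 9.5 = 24.
Step 3: U_X = R1 - n1(n1+1)/2 = 24 - 5*6/2 = 24 - 15 = 9.
       U_Y = n1*n2 - U_X = 30 - 9 = 21.
Step 4: Ties are present, so use the tie-corrected normal approximation (with continuity correction) for the p-value.
Step 5: p-value = 0.313093; compare to alpha = 0.05. fail to reject H0.

U_X = 9, p = 0.313093, fail to reject H0 at alpha = 0.05.


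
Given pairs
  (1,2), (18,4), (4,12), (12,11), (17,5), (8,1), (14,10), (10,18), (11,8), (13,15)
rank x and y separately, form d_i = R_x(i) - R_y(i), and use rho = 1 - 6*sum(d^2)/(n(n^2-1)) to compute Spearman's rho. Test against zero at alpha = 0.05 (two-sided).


Step 1: Rank x and y separately (midranks; no ties here).
rank(x): 1->1, 18->10, 4->2, 12->6, 17->9, 8->3, 14->8, 10->4, 11->5, 13->7
rank(y): 2->2, 4->3, 12->8, 11->7, 5->4, 1->1, 10->6, 18->10, 8->5, 15->9
Step 2: d_i = R_x(i) - R_y(i); compute d_i^2.
  (1-2)^2=1, (10-3)^2=49, (2-8)^2=36, (6-7)^2=1, (9-4)^2=25, (3-1)^2=4, (8-6)^2=4, (4-10)^2=36, (5-5)^2=0, (7-9)^2=4
sum(d^2) = 160.
Step 3: rho = 1 - 6*160 / (10*(10^2 - 1)) = 1 - 960/990 = 0.030303.
Step 4: Under H0, t = rho * sqrt((n-2)/(1-rho^2)) = 0.0857 ~ t(8).
Step 5: Two-sided p-value from the t-distribution with 8 df = 0.933773.
Step 6: alpha = 0.05. fail to reject H0.

rho = 0.0303, p = 0.933773, fail to reject H0 at alpha = 0.05.


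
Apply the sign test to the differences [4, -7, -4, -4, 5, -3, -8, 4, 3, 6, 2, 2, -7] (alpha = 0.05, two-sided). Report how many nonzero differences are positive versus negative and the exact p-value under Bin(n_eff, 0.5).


Step 1: Discard zero differences. Original n = 13; n_eff = number of nonzero differences = 13.
Nonzero differences (with sign): +4, -7, -4, -4, +5, -3, -8, +4, +3, +6, +2, +2, -7
Step 2: Count signs: positive = 7, negative = 6.
Step 3: Under H0: P(positive) = 0.5, so the number of positives S ~ Bin(13, 0.5).
Step 4: Two-sided exact p-value = sum of Bin(13,0.5) probabilities at or below the observed probability = 1.000000.
Step 5: alpha = 0.05. fail to reject H0.

n_eff = 13, pos = 7, neg = 6, p = 1.000000, fail to reject H0.


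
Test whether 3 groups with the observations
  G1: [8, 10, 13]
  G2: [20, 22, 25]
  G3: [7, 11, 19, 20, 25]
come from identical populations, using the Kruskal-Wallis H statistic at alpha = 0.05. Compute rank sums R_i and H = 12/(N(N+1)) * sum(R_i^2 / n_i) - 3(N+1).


Step 1: Combine all N = 11 observations and assign midranks.
sorted (value, group, rank): (7,G3,1), (8,G1,2), (10,G1,3), (11,G3,4), (13,G1,5), (19,G3,6), (20,G2,7.5), (20,G3,7.5), (22,G2,9), (25,G2,10.5), (25,G3,10.5)
Step 2: Sum ranks within each group.
R_1 = 10 (n_1 = 3)
R_2 = 27 (n_2 = 3)
R_3 = 29 (n_3 = 5)
Step 3: H = 12/(N(N+1)) * sum(R_i^2/n_i) - 3(N+1)
     = 12/(11*12) * (10^2/3 + 27^2/3 + 29^2/5) - 3*12
     = 0.090909 * 444.533 - 36
     = 4.412121.
Step 4: Ties present; correction factor C = 1 - 12/(11^3 - 11) = 0.990909. Corrected H = 4.412121 / 0.990909 = 4.452599.
Step 5: Under H0, H ~ chi^2(2); p-value = 0.107927.
Step 6: alpha = 0.05. fail to reject H0.

H = 4.4526, df = 2, p = 0.107927, fail to reject H0.


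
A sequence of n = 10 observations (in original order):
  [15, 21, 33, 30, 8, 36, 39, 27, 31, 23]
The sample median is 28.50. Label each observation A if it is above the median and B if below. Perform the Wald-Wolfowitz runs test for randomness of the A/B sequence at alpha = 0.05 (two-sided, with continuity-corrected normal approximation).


Step 1: Compute median = 28.50; label A = above, B = below.
Labels in order: BBAABAABAB  (n_A = 5, n_B = 5)
Step 2: Count runs R = 7.
Step 3: Under H0 (random ordering), E[R] = 2*n_A*n_B/(n_A+n_B) + 1 = 2*5*5/10 + 1 = 6.0000.
        Var[R] = 2*n_A*n_B*(2*n_A*n_B - n_A - n_B) / ((n_A+n_B)^2 * (n_A+n_B-1)) = 2000/900 = 2.2222.
        SD[R] = 1.4907.
Step 4: Continuity-corrected z = (R - 0.5 - E[R]) / SD[R] = (7 - 0.5 - 6.0000) / 1.4907 = 0.3354.
Step 5: Two-sided p-value via normal approximation = 2*(1 - Phi(|z|)) = 0.737316.
Step 6: alpha = 0.05. fail to reject H0.

R = 7, z = 0.3354, p = 0.737316, fail to reject H0.


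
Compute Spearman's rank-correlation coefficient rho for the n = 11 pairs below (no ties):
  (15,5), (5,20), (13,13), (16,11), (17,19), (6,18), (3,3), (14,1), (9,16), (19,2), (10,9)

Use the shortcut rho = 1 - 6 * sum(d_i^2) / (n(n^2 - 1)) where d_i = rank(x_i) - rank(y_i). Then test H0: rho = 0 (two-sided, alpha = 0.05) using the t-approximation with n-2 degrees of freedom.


Step 1: Rank x and y separately (midranks; no ties here).
rank(x): 15->8, 5->2, 13->6, 16->9, 17->10, 6->3, 3->1, 14->7, 9->4, 19->11, 10->5
rank(y): 5->4, 20->11, 13->7, 11->6, 19->10, 18->9, 3->3, 1->1, 16->8, 2->2, 9->5
Step 2: d_i = R_x(i) - R_y(i); compute d_i^2.
  (8-4)^2=16, (2-11)^2=81, (6-7)^2=1, (9-6)^2=9, (10-10)^2=0, (3-9)^2=36, (1-3)^2=4, (7-1)^2=36, (4-8)^2=16, (11-2)^2=81, (5-5)^2=0
sum(d^2) = 280.
Step 3: rho = 1 - 6*280 / (11*(11^2 - 1)) = 1 - 1680/1320 = -0.272727.
Step 4: Under H0, t = rho * sqrt((n-2)/(1-rho^2)) = -0.8504 ~ t(9).
Step 5: Two-sided p-value from the t-distribution with 9 df = 0.417141.
Step 6: alpha = 0.05. fail to reject H0.

rho = -0.2727, p = 0.417141, fail to reject H0 at alpha = 0.05.


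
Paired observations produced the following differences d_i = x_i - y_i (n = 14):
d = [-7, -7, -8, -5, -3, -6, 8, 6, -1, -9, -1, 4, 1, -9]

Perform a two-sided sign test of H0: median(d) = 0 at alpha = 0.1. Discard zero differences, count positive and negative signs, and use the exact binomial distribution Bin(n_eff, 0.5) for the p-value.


Step 1: Discard zero differences. Original n = 14; n_eff = number of nonzero differences = 14.
Nonzero differences (with sign): -7, -7, -8, -5, -3, -6, +8, +6, -1, -9, -1, +4, +1, -9
Step 2: Count signs: positive = 4, negative = 10.
Step 3: Under H0: P(positive) = 0.5, so the number of positives S ~ Bin(14, 0.5).
Step 4: Two-sided exact p-value = sum of Bin(14,0.5) probabilities at or below the observed probability = 0.179565.
Step 5: alpha = 0.1. fail to reject H0.

n_eff = 14, pos = 4, neg = 10, p = 0.179565, fail to reject H0.


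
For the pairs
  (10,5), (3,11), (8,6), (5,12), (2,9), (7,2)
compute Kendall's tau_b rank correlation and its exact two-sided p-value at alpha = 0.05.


Step 1: Enumerate the 15 unordered pairs (i,j) with i<j and classify each by sign(x_j-x_i) * sign(y_j-y_i).
  (1,2):dx=-7,dy=+6->D; (1,3):dx=-2,dy=+1->D; (1,4):dx=-5,dy=+7->D; (1,5):dx=-8,dy=+4->D
  (1,6):dx=-3,dy=-3->C; (2,3):dx=+5,dy=-5->D; (2,4):dx=+2,dy=+1->C; (2,5):dx=-1,dy=-2->C
  (2,6):dx=+4,dy=-9->D; (3,4):dx=-3,dy=+6->D; (3,5):dx=-6,dy=+3->D; (3,6):dx=-1,dy=-4->C
  (4,5):dx=-3,dy=-3->C; (4,6):dx=+2,dy=-10->D; (5,6):dx=+5,dy=-7->D
Step 2: C = 5, D = 10, total pairs = 15.
Step 3: tau = (C - D)/(n(n-1)/2) = (5 - 10)/15 = -0.333333.
Step 4: Exact two-sided p-value (enumerate n! = 720 permutations of y under H0): p = 0.469444.
Step 5: alpha = 0.05. fail to reject H0.

tau_b = -0.3333 (C=5, D=10), p = 0.469444, fail to reject H0.


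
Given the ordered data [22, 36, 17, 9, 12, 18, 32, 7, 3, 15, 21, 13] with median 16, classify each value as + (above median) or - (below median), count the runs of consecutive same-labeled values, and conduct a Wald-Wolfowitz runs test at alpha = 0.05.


Step 1: Compute median = 16; label A = above, B = below.
Labels in order: AAABBAABBBAB  (n_A = 6, n_B = 6)
Step 2: Count runs R = 6.
Step 3: Under H0 (random ordering), E[R] = 2*n_A*n_B/(n_A+n_B) + 1 = 2*6*6/12 + 1 = 7.0000.
        Var[R] = 2*n_A*n_B*(2*n_A*n_B - n_A - n_B) / ((n_A+n_B)^2 * (n_A+n_B-1)) = 4320/1584 = 2.7273.
        SD[R] = 1.6514.
Step 4: Continuity-corrected z = (R + 0.5 - E[R]) / SD[R] = (6 + 0.5 - 7.0000) / 1.6514 = -0.3028.
Step 5: Two-sided p-value via normal approximation = 2*(1 - Phi(|z|)) = 0.762069.
Step 6: alpha = 0.05. fail to reject H0.

R = 6, z = -0.3028, p = 0.762069, fail to reject H0.


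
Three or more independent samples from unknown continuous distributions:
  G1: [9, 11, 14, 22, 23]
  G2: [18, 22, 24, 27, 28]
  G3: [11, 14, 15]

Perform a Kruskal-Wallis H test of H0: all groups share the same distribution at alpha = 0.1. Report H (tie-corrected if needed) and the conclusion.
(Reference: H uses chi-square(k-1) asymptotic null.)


Step 1: Combine all N = 13 observations and assign midranks.
sorted (value, group, rank): (9,G1,1), (11,G1,2.5), (11,G3,2.5), (14,G1,4.5), (14,G3,4.5), (15,G3,6), (18,G2,7), (22,G1,8.5), (22,G2,8.5), (23,G1,10), (24,G2,11), (27,G2,12), (28,G2,13)
Step 2: Sum ranks within each group.
R_1 = 26.5 (n_1 = 5)
R_2 = 51.5 (n_2 = 5)
R_3 = 13 (n_3 = 3)
Step 3: H = 12/(N(N+1)) * sum(R_i^2/n_i) - 3(N+1)
     = 12/(13*14) * (26.5^2/5 + 51.5^2/5 + 13^2/3) - 3*14
     = 0.065934 * 727.233 - 42
     = 5.949451.
Step 4: Ties present; correction factor C = 1 - 18/(13^3 - 13) = 0.991758. Corrected H = 5.949451 / 0.991758 = 5.998892.
Step 5: Under H0, H ~ chi^2(2); p-value = 0.049815.
Step 6: alpha = 0.1. reject H0.

H = 5.9989, df = 2, p = 0.049815, reject H0.


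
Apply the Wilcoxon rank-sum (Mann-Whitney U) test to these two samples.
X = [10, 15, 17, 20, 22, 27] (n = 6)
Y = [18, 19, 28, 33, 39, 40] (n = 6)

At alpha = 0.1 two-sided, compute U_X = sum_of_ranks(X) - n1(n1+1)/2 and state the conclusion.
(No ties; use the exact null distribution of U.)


Step 1: Combine and sort all 12 observations; assign midranks.
sorted (value, group): (10,X), (15,X), (17,X), (18,Y), (19,Y), (20,X), (22,X), (27,X), (28,Y), (33,Y), (39,Y), (40,Y)
ranks: 10->1, 15->2, 17->3, 18->4, 19->5, 20->6, 22->7, 27->8, 28->9, 33->10, 39->11, 40->12
Step 2: Rank sum for X: R1 = 1 + 2 + 3 + 6 + 7 + 8 = 27.
Step 3: U_X = R1 - n1(n1+1)/2 = 27 - 6*7/2 = 27 - 21 = 6.
       U_Y = n1*n2 - U_X = 36 - 6 = 30.
Step 4: No ties, so the exact null distribution of U (based on enumerating the C(12,6) = 924 equally likely rank assignments) gives the two-sided p-value.
Step 5: p-value = 0.064935; compare to alpha = 0.1. reject H0.

U_X = 6, p = 0.064935, reject H0 at alpha = 0.1.


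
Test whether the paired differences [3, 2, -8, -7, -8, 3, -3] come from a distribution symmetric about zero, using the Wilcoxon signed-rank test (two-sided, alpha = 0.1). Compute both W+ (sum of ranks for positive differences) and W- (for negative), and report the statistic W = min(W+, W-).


Step 1: Drop any zero differences (none here) and take |d_i|.
|d| = [3, 2, 8, 7, 8, 3, 3]
Step 2: Midrank |d_i| (ties get averaged ranks).
ranks: |3|->3, |2|->1, |8|->6.5, |7|->5, |8|->6.5, |3|->3, |3|->3
Step 3: Attach original signs; sum ranks with positive sign and with negative sign.
W+ = 3 + 1 + 3 = 7
W- = 6.5 + 5 + 6.5 + 3 = 21
(Check: W+ + W- = 28 should equal n(n+1)/2 = 28.)
Step 4: Test statistic W = min(W+, W-) = 7.
Step 5: Ties in |d|, so use the tie-corrected normal approximation.
        E[W] = n(n+1)/4 = 7*8/4 = 14.
        Tie groups: |d|=3 (t=3), |d|=8 (t=2); sum(t^3 - t) = 30.
        Var[W] = n(n+1)(2n+1)/24 - sum(t^3-t)/48 = 840/24 - 30/48 = 34.375.
        z = (W - E[W]) / sqrt(Var[W]) = (7 - 14) / 5.8630 = -1.1939.
        Two-sided p = 2*Phi(z) = 0.232508.
Step 6: alpha = 0.1. fail to reject H0.

W+ = 7, W- = 21, W = min = 7, p = 0.232508, fail to reject H0.


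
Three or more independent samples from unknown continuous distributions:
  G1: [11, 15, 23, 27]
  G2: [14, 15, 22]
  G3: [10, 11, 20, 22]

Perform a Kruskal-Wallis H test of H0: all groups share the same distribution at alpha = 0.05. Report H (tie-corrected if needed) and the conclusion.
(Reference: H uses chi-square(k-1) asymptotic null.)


Step 1: Combine all N = 11 observations and assign midranks.
sorted (value, group, rank): (10,G3,1), (11,G1,2.5), (11,G3,2.5), (14,G2,4), (15,G1,5.5), (15,G2,5.5), (20,G3,7), (22,G2,8.5), (22,G3,8.5), (23,G1,10), (27,G1,11)
Step 2: Sum ranks within each group.
R_1 = 29 (n_1 = 4)
R_2 = 18 (n_2 = 3)
R_3 = 19 (n_3 = 4)
Step 3: H = 12/(N(N+1)) * sum(R_i^2/n_i) - 3(N+1)
     = 12/(11*12) * (29^2/4 + 18^2/3 + 19^2/4) - 3*12
     = 0.090909 * 408.5 - 36
     = 1.136364.
Step 4: Ties present; correction factor C = 1 - 18/(11^3 - 11) = 0.986364. Corrected H = 1.136364 / 0.986364 = 1.152074.
Step 5: Under H0, H ~ chi^2(2); p-value = 0.562122.
Step 6: alpha = 0.05. fail to reject H0.

H = 1.1521, df = 2, p = 0.562122, fail to reject H0.


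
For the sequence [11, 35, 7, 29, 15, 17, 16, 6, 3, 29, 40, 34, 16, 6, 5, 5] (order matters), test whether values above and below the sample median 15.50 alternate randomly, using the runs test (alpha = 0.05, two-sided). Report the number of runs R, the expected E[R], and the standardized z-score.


Step 1: Compute median = 15.50; label A = above, B = below.
Labels in order: BABABAABBAAAABBB  (n_A = 8, n_B = 8)
Step 2: Count runs R = 9.
Step 3: Under H0 (random ordering), E[R] = 2*n_A*n_B/(n_A+n_B) + 1 = 2*8*8/16 + 1 = 9.0000.
        Var[R] = 2*n_A*n_B*(2*n_A*n_B - n_A - n_B) / ((n_A+n_B)^2 * (n_A+n_B-1)) = 14336/3840 = 3.7333.
        SD[R] = 1.9322.
Step 4: R = E[R], so z = 0 with no continuity correction.
Step 5: Two-sided p-value via normal approximation = 2*(1 - Phi(|z|)) = 1.000000.
Step 6: alpha = 0.05. fail to reject H0.

R = 9, z = 0.0000, p = 1.000000, fail to reject H0.


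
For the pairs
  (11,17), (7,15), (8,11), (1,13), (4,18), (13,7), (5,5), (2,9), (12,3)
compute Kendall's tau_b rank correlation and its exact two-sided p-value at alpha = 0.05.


Step 1: Enumerate the 36 unordered pairs (i,j) with i<j and classify each by sign(x_j-x_i) * sign(y_j-y_i).
  (1,2):dx=-4,dy=-2->C; (1,3):dx=-3,dy=-6->C; (1,4):dx=-10,dy=-4->C; (1,5):dx=-7,dy=+1->D
  (1,6):dx=+2,dy=-10->D; (1,7):dx=-6,dy=-12->C; (1,8):dx=-9,dy=-8->C; (1,9):dx=+1,dy=-14->D
  (2,3):dx=+1,dy=-4->D; (2,4):dx=-6,dy=-2->C; (2,5):dx=-3,dy=+3->D; (2,6):dx=+6,dy=-8->D
  (2,7):dx=-2,dy=-10->C; (2,8):dx=-5,dy=-6->C; (2,9):dx=+5,dy=-12->D; (3,4):dx=-7,dy=+2->D
  (3,5):dx=-4,dy=+7->D; (3,6):dx=+5,dy=-4->D; (3,7):dx=-3,dy=-6->C; (3,8):dx=-6,dy=-2->C
  (3,9):dx=+4,dy=-8->D; (4,5):dx=+3,dy=+5->C; (4,6):dx=+12,dy=-6->D; (4,7):dx=+4,dy=-8->D
  (4,8):dx=+1,dy=-4->D; (4,9):dx=+11,dy=-10->D; (5,6):dx=+9,dy=-11->D; (5,7):dx=+1,dy=-13->D
  (5,8):dx=-2,dy=-9->C; (5,9):dx=+8,dy=-15->D; (6,7):dx=-8,dy=-2->C; (6,8):dx=-11,dy=+2->D
  (6,9):dx=-1,dy=-4->C; (7,8):dx=-3,dy=+4->D; (7,9):dx=+7,dy=-2->D; (8,9):dx=+10,dy=-6->D
Step 2: C = 14, D = 22, total pairs = 36.
Step 3: tau = (C - D)/(n(n-1)/2) = (14 - 22)/36 = -0.222222.
Step 4: Exact two-sided p-value (enumerate n! = 362880 permutations of y under H0): p = 0.476709.
Step 5: alpha = 0.05. fail to reject H0.

tau_b = -0.2222 (C=14, D=22), p = 0.476709, fail to reject H0.


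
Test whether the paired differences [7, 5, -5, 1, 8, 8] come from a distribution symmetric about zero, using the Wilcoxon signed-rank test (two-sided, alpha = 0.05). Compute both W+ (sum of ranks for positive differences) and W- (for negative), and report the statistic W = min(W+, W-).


Step 1: Drop any zero differences (none here) and take |d_i|.
|d| = [7, 5, 5, 1, 8, 8]
Step 2: Midrank |d_i| (ties get averaged ranks).
ranks: |7|->4, |5|->2.5, |5|->2.5, |1|->1, |8|->5.5, |8|->5.5
Step 3: Attach original signs; sum ranks with positive sign and with negative sign.
W+ = 4 + 2.5 + 1 + 5.5 + 5.5 = 18.5
W- = 2.5 = 2.5
(Check: W+ + W- = 21 should equal n(n+1)/2 = 21.)
Step 4: Test statistic W = min(W+, W-) = 2.5.
Step 5: Ties in |d|, so use the tie-corrected normal approximation.
        E[W] = n(n+1)/4 = 6*7/4 = 10.5.
        Tie groups: |d|=5 (t=2), |d|=8 (t=2); sum(t^3 - t) = 12.
        Var[W] = n(n+1)(2n+1)/24 - sum(t^3-t)/48 = 546/24 - 12/48 = 22.5.
        z = (W - E[W]) / sqrt(Var[W]) = (2.5 - 10.5) / 4.7434 = -1.6865.
        Two-sided p = 2*Phi(z) = 0.091690.
Step 6: alpha = 0.05. fail to reject H0.

W+ = 18.5, W- = 2.5, W = min = 2.5, p = 0.091690, fail to reject H0.


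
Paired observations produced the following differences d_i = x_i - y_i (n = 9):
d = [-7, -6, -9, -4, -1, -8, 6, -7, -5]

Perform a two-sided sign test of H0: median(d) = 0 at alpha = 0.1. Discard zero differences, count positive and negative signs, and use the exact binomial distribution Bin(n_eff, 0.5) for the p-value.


Step 1: Discard zero differences. Original n = 9; n_eff = number of nonzero differences = 9.
Nonzero differences (with sign): -7, -6, -9, -4, -1, -8, +6, -7, -5
Step 2: Count signs: positive = 1, negative = 8.
Step 3: Under H0: P(positive) = 0.5, so the number of positives S ~ Bin(9, 0.5).
Step 4: Two-sided exact p-value = sum of Bin(9,0.5) probabilities at or below the observed probability = 0.039062.
Step 5: alpha = 0.1. reject H0.

n_eff = 9, pos = 1, neg = 8, p = 0.039062, reject H0.


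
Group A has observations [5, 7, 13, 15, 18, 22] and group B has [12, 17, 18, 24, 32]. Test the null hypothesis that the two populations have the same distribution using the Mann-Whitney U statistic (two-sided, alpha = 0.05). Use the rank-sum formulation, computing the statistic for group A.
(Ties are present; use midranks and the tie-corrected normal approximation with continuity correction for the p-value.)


Step 1: Combine and sort all 11 observations; assign midranks.
sorted (value, group): (5,X), (7,X), (12,Y), (13,X), (15,X), (17,Y), (18,X), (18,Y), (22,X), (24,Y), (32,Y)
ranks: 5->1, 7->2, 12->3, 13->4, 15->5, 17->6, 18->7.5, 18->7.5, 22->9, 24->10, 32->11
Step 2: Rank sum for X: R1 = 1 + 2 + 4 + 5 + 7.5 + 9 = 28.5.
Step 3: U_X = R1 - n1(n1+1)/2 = 28.5 - 6*7/2 = 28.5 - 21 = 7.5.
       U_Y = n1*n2 - U_X = 30 - 7.5 = 22.5.
Step 4: Ties are present, so use the tie-corrected normal approximation (with continuity correction) for the p-value.
Step 5: p-value = 0.200217; compare to alpha = 0.05. fail to reject H0.

U_X = 7.5, p = 0.200217, fail to reject H0 at alpha = 0.05.
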